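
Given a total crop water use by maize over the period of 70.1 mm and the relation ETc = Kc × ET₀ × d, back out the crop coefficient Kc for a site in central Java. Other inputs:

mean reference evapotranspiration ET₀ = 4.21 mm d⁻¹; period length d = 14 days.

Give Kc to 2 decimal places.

1.19

ETc = Kc × ET₀ × d  ⇒  Kc = ETc / (ET₀ × d)
Kc = 70.1 / (4.21 × 14) = 70.1 / 58.94 = 1.1893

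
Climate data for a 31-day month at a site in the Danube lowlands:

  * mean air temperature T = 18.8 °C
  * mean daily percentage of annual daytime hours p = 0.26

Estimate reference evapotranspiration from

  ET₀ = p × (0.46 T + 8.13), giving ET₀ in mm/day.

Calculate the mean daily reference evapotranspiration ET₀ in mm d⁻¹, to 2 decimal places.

4.36 mm d⁻¹

ET₀ = 0.26 × (0.46 × 18.8 + 8.13) = 0.26 × 16.778 = 4.3623 mm/d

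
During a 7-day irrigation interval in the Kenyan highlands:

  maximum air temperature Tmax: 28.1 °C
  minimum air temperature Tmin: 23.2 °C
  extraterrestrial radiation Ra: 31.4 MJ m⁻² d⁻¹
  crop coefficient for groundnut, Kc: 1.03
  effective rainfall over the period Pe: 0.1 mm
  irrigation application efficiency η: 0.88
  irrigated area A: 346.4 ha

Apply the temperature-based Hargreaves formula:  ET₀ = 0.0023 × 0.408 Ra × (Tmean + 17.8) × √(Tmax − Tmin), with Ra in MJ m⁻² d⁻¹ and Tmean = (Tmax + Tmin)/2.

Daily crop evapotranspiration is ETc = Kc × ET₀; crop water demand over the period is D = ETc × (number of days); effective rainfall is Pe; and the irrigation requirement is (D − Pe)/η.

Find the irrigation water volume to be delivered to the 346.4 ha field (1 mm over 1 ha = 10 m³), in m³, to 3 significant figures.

80000 m³

Tmean = (28.1 + 23.2)/2 = 25.65 °C
0.408 Ra = 0.408 × 31.4 = 12.8112 mm/d equivalent
ET₀ = 0.0023 × 12.8112 × (25.65 + 17.8) × √4.9 = 0.0023 × 12.8112 × 43.45 × 2.2136 = 2.8340 mm/d
ETc = Kc × ET₀ = 1.03 × 2.8340 = 2.9190 mm/d
Crop demand D = ETc × 7 d = 2.9190 × 7 = 20.433 mm
D − Pe = 20.433 − 0.1 = 20.333 mm
Gross irrigation = 20.333 / 0.88 = 23.106 mm
Volume = 23.106 mm × 346.4 ha × 10 = 80039.2 m³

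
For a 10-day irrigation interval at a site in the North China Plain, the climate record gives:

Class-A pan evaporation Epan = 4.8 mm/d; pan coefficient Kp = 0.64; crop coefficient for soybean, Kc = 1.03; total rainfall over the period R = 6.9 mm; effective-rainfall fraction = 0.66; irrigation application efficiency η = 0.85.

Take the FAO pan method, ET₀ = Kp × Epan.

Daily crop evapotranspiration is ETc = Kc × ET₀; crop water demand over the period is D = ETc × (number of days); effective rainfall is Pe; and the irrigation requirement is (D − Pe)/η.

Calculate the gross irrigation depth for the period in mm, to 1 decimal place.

31.9 mm

ET₀ = 0.64 × 4.8 = 3.0720 mm/d
ETc = Kc × ET₀ = 1.03 × 3.0720 = 3.1642 mm/d
Crop demand D = ETc × 10 d = 3.1642 × 10 = 31.642 mm
Pe = 0.66 × 6.9 = 4.554 mm
D − Pe = 31.642 − 4.554 = 27.088 mm
Gross irrigation = 27.088 / 0.85 = 31.868 mm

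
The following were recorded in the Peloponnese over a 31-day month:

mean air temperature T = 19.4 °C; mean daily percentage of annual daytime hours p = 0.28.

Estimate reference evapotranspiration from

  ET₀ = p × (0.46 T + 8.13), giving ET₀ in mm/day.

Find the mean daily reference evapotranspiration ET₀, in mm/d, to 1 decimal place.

ET₀ = 0.28 × (0.46 × 19.4 + 8.13) = 0.28 × 17.054 = 4.7751 mm/d

4.8 mm/d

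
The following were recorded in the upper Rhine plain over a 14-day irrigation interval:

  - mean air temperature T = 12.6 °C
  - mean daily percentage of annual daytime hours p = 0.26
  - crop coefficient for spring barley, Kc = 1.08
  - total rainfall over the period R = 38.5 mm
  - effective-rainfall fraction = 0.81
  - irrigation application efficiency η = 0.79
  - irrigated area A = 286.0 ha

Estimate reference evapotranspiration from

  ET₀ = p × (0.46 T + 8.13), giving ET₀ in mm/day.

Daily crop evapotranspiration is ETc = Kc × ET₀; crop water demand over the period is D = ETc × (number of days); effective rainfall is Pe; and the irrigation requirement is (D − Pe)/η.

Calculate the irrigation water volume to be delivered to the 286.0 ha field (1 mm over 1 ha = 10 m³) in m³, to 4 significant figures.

85300 m³

ET₀ = 0.26 × (0.46 × 12.6 + 8.13) = 0.26 × 13.926 = 3.6208 mm/d
ETc = Kc × ET₀ = 1.08 × 3.6208 = 3.9105 mm/d
Crop demand D = ETc × 14 d = 3.9105 × 14 = 54.747 mm
Pe = 0.81 × 38.5 = 31.185 mm
D − Pe = 54.747 − 31.185 = 23.562 mm
Gross irrigation = 23.562 / 0.79 = 29.825 mm
Volume = 29.825 mm × 286.0 ha × 10 = 85299.5 m³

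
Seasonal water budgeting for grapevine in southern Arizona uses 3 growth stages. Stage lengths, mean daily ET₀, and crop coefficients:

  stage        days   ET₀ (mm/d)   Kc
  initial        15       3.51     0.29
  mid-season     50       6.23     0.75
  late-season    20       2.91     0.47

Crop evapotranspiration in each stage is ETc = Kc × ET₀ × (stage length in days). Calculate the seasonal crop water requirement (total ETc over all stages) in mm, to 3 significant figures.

initial: 0.29 × 3.51 × 15 = 15.27 mm
mid-season: 0.75 × 6.23 × 50 = 233.63 mm
late-season: 0.47 × 2.91 × 20 = 27.35 mm
Seasonal total = 276.25 mm

276 mm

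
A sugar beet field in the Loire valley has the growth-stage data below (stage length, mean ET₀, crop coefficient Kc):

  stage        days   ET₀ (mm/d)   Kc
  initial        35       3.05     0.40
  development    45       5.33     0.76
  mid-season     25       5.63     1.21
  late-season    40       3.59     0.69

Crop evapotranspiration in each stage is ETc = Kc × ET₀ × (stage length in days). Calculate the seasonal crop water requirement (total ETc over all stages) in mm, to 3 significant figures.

initial: 0.40 × 3.05 × 35 = 42.70 mm
development: 0.76 × 5.33 × 45 = 182.29 mm
mid-season: 1.21 × 5.63 × 25 = 170.31 mm
late-season: 0.69 × 3.59 × 40 = 99.08 mm
Seasonal total = 494.38 mm

494 mm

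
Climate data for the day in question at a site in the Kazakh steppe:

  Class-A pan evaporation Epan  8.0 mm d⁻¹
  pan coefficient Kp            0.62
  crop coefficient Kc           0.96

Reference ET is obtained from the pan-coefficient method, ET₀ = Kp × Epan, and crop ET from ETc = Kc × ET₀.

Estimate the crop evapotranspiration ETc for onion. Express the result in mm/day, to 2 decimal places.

ET₀ = 0.62 × 8.0 = 4.9600 mm/d
ETc = Kc × ET₀ = 0.96 × 4.9600 = 4.7616 mm/d

4.76 mm/day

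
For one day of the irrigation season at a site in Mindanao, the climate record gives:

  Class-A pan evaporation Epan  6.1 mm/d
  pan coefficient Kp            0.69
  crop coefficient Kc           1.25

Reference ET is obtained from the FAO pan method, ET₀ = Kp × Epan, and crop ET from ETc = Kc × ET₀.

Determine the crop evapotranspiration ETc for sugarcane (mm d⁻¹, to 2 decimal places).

5.26 mm d⁻¹

ET₀ = 0.69 × 6.1 = 4.2090 mm/d
ETc = Kc × ET₀ = 1.25 × 4.2090 = 5.2613 mm/d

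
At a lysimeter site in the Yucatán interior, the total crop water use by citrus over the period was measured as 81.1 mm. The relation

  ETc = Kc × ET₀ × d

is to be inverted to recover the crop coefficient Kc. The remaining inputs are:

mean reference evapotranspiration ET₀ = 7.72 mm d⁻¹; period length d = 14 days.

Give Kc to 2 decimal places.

0.75

ETc = Kc × ET₀ × d  ⇒  Kc = ETc / (ET₀ × d)
Kc = 81.1 / (7.72 × 14) = 81.1 / 108.08 = 0.7504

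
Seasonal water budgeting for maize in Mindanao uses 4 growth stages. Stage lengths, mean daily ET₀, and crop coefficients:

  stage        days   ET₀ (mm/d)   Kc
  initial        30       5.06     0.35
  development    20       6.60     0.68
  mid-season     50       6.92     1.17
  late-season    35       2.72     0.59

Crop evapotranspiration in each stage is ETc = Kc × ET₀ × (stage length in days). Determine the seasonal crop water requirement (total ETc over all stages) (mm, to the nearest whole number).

initial: 0.35 × 5.06 × 30 = 53.13 mm
development: 0.68 × 6.60 × 20 = 89.76 mm
mid-season: 1.17 × 6.92 × 50 = 404.82 mm
late-season: 0.59 × 2.72 × 35 = 56.17 mm
Seasonal total = 603.88 mm

604 mm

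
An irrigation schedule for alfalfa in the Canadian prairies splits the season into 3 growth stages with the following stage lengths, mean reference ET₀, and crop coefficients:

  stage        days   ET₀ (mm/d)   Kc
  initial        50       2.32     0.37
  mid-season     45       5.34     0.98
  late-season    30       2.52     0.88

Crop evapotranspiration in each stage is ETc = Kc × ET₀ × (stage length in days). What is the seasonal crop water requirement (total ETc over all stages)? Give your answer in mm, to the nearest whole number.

345 mm

initial: 0.37 × 2.32 × 50 = 42.92 mm
mid-season: 0.98 × 5.34 × 45 = 235.49 mm
late-season: 0.88 × 2.52 × 30 = 66.53 mm
Seasonal total = 344.94 mm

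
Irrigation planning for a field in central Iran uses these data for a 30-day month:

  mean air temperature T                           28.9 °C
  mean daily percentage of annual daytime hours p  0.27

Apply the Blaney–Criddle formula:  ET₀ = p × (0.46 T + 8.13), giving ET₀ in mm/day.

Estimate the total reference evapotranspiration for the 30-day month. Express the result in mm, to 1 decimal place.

173.5 mm

ET₀ = 0.27 × (0.46 × 28.9 + 8.13) = 0.27 × 21.424 = 5.7845 mm/d
Monthly total = 5.7845 × 30 = 173.535 mm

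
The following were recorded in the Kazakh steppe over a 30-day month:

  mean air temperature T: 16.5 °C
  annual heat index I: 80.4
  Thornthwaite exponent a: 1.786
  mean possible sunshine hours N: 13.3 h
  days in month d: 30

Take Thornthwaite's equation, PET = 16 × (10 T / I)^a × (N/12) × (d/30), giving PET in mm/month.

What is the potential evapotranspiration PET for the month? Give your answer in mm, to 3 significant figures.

64.0 mm

10T/I = 10 × 16.5 / 80.4 = 2.0522
(10T/I)^a = 2.0522^1.786 = 3.6110
Uncorrected PET = 16 × 3.6110 = 57.776 mm
Correction = (N/12)(d/30) = (13.3/12)(30/30) = 1.1083
PET = 57.776 × 1.1083 = 64.033 mm/month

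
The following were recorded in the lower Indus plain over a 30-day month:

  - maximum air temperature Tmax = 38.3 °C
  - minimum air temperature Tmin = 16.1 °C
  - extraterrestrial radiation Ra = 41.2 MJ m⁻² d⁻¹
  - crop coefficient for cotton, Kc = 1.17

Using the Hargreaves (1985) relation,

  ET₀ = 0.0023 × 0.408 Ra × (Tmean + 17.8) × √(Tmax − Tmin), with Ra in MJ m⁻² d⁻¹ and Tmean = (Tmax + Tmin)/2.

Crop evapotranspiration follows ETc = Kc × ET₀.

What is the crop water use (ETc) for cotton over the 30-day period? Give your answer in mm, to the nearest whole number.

Tmean = (38.3 + 16.1)/2 = 27.20 °C
0.408 Ra = 0.408 × 41.2 = 16.8096 mm/d equivalent
ET₀ = 0.0023 × 16.8096 × (27.20 + 17.8) × √22.2 = 0.0023 × 16.8096 × 45.00 × 4.7117 = 8.1974 mm/d
ETc = Kc × ET₀ = 1.17 × 8.1974 = 9.5910 mm/d
Over 30 days: 9.5910 × 30 = 287.730 mm

288 mm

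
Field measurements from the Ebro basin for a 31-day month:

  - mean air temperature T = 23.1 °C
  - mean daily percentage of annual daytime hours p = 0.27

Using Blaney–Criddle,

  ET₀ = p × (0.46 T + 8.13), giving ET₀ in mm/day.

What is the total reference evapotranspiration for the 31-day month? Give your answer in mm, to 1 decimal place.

157.0 mm

ET₀ = 0.27 × (0.46 × 23.1 + 8.13) = 0.27 × 18.756 = 5.0641 mm/d
Monthly total = 5.0641 × 31 = 156.987 mm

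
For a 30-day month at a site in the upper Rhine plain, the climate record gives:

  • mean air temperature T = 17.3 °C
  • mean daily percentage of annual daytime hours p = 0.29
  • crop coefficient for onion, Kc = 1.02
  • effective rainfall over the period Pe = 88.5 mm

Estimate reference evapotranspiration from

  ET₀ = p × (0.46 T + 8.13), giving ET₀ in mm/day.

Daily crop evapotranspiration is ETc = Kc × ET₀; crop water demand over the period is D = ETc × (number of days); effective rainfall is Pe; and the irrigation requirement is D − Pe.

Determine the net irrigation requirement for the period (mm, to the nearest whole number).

54 mm

ET₀ = 0.29 × (0.46 × 17.3 + 8.13) = 0.29 × 16.088 = 4.6655 mm/d
ETc = Kc × ET₀ = 1.02 × 4.6655 = 4.7588 mm/d
Crop demand D = ETc × 30 d = 4.7588 × 30 = 142.764 mm
D − Pe = 142.764 − 88.5 = 54.264 mm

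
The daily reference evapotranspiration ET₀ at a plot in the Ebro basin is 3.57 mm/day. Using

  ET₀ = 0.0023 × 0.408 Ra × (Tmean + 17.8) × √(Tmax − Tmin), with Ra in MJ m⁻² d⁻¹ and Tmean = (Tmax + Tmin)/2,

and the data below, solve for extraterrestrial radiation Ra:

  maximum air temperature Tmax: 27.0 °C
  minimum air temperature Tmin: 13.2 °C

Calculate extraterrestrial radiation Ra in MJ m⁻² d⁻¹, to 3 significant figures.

Tmean = (27.0+13.2)/2 = 20.10 °C; ΔT = 13.8
Ra = ET₀ / [0.0023 × 0.408 × (Tmean+17.8) × √ΔT]
   = 3.57 / (0.0023 × 0.408 × 37.90 × 3.7148) = 27.021 MJ m⁻² d⁻¹

27.0 MJ m⁻² d⁻¹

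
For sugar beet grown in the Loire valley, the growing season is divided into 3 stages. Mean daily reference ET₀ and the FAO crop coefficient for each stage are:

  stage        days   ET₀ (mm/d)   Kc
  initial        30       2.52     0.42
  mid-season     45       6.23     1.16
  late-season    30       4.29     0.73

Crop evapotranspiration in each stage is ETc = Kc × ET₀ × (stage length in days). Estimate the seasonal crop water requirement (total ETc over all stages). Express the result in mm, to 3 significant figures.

initial: 0.42 × 2.52 × 30 = 31.75 mm
mid-season: 1.16 × 6.23 × 45 = 325.21 mm
late-season: 0.73 × 4.29 × 30 = 93.95 mm
Seasonal total = 450.91 mm

451 mm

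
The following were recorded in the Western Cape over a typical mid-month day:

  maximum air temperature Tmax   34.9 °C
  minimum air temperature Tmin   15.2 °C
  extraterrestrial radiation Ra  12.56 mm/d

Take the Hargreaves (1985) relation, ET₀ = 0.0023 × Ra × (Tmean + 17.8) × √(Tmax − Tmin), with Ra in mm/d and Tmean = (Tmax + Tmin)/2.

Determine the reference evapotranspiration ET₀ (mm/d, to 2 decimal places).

5.49 mm/d

Tmean = (34.9 + 15.2)/2 = 25.05 °C
ET₀ = 0.0023 × 12.56 × (25.05 + 17.8) × √19.7 = 0.0023 × 12.56 × 42.85 × 4.4385 = 5.4942 mm/d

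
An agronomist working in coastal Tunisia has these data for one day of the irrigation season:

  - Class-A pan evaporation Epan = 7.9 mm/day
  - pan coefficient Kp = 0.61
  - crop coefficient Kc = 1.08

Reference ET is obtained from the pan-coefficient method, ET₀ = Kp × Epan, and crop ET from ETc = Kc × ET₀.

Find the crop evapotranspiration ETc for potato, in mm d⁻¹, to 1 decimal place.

5.2 mm d⁻¹

ET₀ = 0.61 × 7.9 = 4.8190 mm/d
ETc = Kc × ET₀ = 1.08 × 4.8190 = 5.2045 mm/d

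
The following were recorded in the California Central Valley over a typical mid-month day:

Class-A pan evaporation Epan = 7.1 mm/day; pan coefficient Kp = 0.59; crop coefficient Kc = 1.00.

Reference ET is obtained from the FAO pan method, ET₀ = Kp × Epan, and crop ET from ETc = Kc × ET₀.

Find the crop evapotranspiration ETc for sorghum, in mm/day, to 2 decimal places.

4.19 mm/day

ET₀ = 0.59 × 7.1 = 4.1890 mm/d
ETc = Kc × ET₀ = 1.00 × 4.1890 = 4.1890 mm/d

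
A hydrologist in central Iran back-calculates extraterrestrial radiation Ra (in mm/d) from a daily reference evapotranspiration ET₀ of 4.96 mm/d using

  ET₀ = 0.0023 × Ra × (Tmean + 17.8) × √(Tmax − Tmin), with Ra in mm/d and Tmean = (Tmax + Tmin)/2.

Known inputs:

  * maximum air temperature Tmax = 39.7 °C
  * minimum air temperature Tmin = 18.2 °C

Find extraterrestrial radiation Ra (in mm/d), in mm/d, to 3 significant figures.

9.95 mm/d

Tmean = 28.95 °C; √ΔT = 4.6368
Ra = ET₀ / [0.0023 × (Tmean+17.8) × √ΔT] = 4.96 / (0.0023 × 46.75 × 4.6368) = 9.948 mm/d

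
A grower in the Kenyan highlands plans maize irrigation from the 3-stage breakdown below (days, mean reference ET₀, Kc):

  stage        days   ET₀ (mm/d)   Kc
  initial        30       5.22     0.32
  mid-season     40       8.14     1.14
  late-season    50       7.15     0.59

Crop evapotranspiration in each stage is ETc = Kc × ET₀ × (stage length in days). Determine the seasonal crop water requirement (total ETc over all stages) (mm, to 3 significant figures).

632 mm

initial: 0.32 × 5.22 × 30 = 50.11 mm
mid-season: 1.14 × 8.14 × 40 = 371.18 mm
late-season: 0.59 × 7.15 × 50 = 210.93 mm
Seasonal total = 632.22 mm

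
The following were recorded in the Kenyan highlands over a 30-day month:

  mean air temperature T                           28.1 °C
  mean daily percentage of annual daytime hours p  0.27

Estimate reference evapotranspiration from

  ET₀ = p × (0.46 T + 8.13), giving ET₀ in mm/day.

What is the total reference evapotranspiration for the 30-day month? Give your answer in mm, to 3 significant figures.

ET₀ = 0.27 × (0.46 × 28.1 + 8.13) = 0.27 × 21.056 = 5.6851 mm/d
Monthly total = 5.6851 × 30 = 170.553 mm

171 mm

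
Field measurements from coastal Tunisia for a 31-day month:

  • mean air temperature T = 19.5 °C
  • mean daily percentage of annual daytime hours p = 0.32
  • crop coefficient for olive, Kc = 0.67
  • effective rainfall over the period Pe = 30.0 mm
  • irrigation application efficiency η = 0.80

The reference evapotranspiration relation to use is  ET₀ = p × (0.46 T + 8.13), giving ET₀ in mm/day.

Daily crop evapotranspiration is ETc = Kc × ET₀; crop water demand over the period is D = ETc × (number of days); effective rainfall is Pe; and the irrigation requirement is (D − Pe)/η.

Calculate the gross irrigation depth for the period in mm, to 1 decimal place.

104.6 mm

ET₀ = 0.32 × (0.46 × 19.5 + 8.13) = 0.32 × 17.100 = 5.4720 mm/d
ETc = Kc × ET₀ = 0.67 × 5.4720 = 3.6662 mm/d
Crop demand D = ETc × 31 d = 3.6662 × 31 = 113.652 mm
D − Pe = 113.652 − 30.0 = 83.652 mm
Gross irrigation = 83.652 / 0.80 = 104.565 mm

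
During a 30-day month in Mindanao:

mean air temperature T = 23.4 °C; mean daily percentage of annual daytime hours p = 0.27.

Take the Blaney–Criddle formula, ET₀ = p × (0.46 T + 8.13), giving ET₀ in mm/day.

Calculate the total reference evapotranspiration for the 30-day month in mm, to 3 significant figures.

153 mm

ET₀ = 0.27 × (0.46 × 23.4 + 8.13) = 0.27 × 18.894 = 5.1014 mm/d
Monthly total = 5.1014 × 30 = 153.042 mm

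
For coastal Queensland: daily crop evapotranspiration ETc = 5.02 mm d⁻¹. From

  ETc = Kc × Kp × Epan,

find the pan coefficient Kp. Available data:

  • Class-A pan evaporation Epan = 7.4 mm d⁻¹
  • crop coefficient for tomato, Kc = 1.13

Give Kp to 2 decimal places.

0.60

ETc = Kc × Kp × Epan  ⇒  Kp = ETc / (Kc × Epan)
Kp = 5.02 / (1.13 × 7.4) = 5.02 / 8.362 = 0.6003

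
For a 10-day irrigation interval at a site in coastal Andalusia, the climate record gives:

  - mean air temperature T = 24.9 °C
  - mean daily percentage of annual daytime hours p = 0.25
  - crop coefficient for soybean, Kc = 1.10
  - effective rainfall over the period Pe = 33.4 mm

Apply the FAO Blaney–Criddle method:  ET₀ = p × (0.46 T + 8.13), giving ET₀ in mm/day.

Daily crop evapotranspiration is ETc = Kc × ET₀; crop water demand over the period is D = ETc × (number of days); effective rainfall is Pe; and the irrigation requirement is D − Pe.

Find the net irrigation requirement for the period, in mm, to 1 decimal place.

ET₀ = 0.25 × (0.46 × 24.9 + 8.13) = 0.25 × 19.584 = 4.8960 mm/d
ETc = Kc × ET₀ = 1.10 × 4.8960 = 5.3856 mm/d
Crop demand D = ETc × 10 d = 5.3856 × 10 = 53.856 mm
D − Pe = 53.856 − 33.4 = 20.456 mm

20.5 mm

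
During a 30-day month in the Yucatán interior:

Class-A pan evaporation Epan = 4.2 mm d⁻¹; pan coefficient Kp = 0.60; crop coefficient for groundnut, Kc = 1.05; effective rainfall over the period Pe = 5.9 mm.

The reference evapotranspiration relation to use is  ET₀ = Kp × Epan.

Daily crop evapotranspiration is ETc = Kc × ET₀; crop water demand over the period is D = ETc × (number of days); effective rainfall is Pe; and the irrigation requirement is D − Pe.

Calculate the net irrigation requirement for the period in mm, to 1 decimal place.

ET₀ = 0.60 × 4.2 = 2.5200 mm/d
ETc = Kc × ET₀ = 1.05 × 2.5200 = 2.6460 mm/d
Crop demand D = ETc × 30 d = 2.6460 × 30 = 79.380 mm
D − Pe = 79.380 − 5.9 = 73.480 mm

73.5 mm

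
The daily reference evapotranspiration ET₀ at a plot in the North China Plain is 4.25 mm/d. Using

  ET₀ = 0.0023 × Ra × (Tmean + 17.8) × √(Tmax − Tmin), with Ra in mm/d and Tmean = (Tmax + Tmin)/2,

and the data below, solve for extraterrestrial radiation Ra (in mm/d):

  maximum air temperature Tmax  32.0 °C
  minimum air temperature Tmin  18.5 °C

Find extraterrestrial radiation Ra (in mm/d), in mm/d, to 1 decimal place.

11.7 mm/d

Tmean = 25.25 °C; √ΔT = 3.6742
Ra = ET₀ / [0.0023 × (Tmean+17.8) × √ΔT] = 4.25 / (0.0023 × 43.05 × 3.6742) = 11.682 mm/d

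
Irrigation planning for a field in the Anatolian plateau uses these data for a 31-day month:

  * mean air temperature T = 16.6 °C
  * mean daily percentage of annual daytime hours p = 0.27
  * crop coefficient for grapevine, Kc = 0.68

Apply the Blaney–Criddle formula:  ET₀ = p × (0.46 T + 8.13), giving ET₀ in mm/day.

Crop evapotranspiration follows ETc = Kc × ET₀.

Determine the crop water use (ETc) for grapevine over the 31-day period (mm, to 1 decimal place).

ET₀ = 0.27 × (0.46 × 16.6 + 8.13) = 0.27 × 15.766 = 4.2568 mm/d
ETc = Kc × ET₀ = 0.68 × 4.2568 = 2.8946 mm/d
Over 31 days: 2.8946 × 31 = 89.733 mm

89.7 mm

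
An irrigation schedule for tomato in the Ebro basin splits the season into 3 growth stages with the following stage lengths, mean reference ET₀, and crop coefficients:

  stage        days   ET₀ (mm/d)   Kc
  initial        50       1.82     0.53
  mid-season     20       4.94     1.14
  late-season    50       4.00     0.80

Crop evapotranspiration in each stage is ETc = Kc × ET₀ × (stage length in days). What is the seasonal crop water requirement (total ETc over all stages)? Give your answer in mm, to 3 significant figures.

321 mm

initial: 0.53 × 1.82 × 50 = 48.23 mm
mid-season: 1.14 × 4.94 × 20 = 112.63 mm
late-season: 0.80 × 4.00 × 50 = 160.00 mm
Seasonal total = 320.86 mm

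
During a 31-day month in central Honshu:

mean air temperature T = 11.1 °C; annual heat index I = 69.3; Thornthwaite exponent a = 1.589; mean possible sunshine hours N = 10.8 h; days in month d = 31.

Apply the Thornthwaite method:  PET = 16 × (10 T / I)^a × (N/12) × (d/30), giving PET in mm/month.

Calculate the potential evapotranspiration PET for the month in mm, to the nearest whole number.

31 mm

10T/I = 10 × 11.1 / 69.3 = 1.6017
(10T/I)^a = 1.6017^1.589 = 2.1139
Uncorrected PET = 16 × 2.1139 = 33.822 mm
Correction = (N/12)(d/30) = (10.8/12)(31/30) = 0.9300
PET = 33.822 × 0.9300 = 31.454 mm/month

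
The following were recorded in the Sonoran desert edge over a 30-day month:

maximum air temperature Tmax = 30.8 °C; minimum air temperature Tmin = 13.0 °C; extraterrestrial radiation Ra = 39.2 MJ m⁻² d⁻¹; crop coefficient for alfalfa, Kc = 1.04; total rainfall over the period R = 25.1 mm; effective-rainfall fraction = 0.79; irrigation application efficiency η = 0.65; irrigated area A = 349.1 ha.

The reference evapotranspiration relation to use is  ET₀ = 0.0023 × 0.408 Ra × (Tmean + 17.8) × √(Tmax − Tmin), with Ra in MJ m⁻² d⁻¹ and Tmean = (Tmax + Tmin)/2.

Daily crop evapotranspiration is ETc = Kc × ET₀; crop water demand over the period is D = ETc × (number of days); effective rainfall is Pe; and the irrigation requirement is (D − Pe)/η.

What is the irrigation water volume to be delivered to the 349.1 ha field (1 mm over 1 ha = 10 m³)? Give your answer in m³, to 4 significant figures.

Tmean = (30.8 + 13.0)/2 = 21.90 °C
0.408 Ra = 0.408 × 39.2 = 15.9936 mm/d equivalent
ET₀ = 0.0023 × 15.9936 × (21.90 + 17.8) × √17.8 = 0.0023 × 15.9936 × 39.70 × 4.2190 = 6.1613 mm/d
ETc = Kc × ET₀ = 1.04 × 6.1613 = 6.4078 mm/d
Crop demand D = ETc × 30 d = 6.4078 × 30 = 192.234 mm
Pe = 0.79 × 25.1 = 19.829 mm
D − Pe = 192.234 − 19.829 = 172.405 mm
Gross irrigation = 172.405 / 0.65 = 265.238 mm
Volume = 265.238 mm × 349.1 ha × 10 = 925945.9 m³

925900 m³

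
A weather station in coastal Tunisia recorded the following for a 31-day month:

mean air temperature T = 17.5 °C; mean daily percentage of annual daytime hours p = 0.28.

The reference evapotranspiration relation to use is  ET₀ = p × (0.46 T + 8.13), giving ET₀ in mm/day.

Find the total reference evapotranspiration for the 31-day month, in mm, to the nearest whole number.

ET₀ = 0.28 × (0.46 × 17.5 + 8.13) = 0.28 × 16.180 = 4.5304 mm/d
Monthly total = 4.5304 × 31 = 140.442 mm

140 mm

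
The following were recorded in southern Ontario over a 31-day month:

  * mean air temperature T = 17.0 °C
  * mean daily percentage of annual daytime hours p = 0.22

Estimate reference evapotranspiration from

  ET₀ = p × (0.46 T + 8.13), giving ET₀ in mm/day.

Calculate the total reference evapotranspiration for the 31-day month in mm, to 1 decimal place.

108.8 mm

ET₀ = 0.22 × (0.46 × 17.0 + 8.13) = 0.22 × 15.950 = 3.5090 mm/d
Monthly total = 3.5090 × 31 = 108.779 mm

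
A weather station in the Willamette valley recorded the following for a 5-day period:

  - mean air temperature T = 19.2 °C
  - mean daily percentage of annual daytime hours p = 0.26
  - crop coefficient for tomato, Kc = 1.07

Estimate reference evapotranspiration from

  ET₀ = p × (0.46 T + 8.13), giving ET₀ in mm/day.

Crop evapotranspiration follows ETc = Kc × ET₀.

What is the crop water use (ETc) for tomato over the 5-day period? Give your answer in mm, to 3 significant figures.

ET₀ = 0.26 × (0.46 × 19.2 + 8.13) = 0.26 × 16.962 = 4.4101 mm/d
ETc = Kc × ET₀ = 1.07 × 4.4101 = 4.7188 mm/d
Over 5 days: 4.7188 × 5 = 23.594 mm

23.6 mm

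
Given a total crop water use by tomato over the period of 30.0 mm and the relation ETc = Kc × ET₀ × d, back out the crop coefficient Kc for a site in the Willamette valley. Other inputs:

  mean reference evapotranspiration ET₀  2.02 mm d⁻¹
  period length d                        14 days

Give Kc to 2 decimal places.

ETc = Kc × ET₀ × d  ⇒  Kc = ETc / (ET₀ × d)
Kc = 30.0 / (2.02 × 14) = 30.0 / 28.28 = 1.0608

1.06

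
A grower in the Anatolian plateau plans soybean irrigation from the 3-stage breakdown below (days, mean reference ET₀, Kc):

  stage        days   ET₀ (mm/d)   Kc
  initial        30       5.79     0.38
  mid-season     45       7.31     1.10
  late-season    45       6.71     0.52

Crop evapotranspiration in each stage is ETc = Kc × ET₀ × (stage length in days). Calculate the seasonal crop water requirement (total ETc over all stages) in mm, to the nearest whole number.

585 mm

initial: 0.38 × 5.79 × 30 = 66.01 mm
mid-season: 1.10 × 7.31 × 45 = 361.85 mm
late-season: 0.52 × 6.71 × 45 = 157.01 mm
Seasonal total = 584.87 mm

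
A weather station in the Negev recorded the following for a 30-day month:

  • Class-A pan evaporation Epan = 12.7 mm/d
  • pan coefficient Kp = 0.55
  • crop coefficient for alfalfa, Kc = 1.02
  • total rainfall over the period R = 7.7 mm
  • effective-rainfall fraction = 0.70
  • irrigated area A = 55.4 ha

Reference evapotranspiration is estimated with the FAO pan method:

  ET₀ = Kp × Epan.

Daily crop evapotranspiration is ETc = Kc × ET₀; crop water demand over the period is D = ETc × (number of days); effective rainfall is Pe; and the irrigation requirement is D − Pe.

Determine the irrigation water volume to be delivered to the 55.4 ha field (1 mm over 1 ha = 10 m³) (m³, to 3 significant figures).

115000 m³

ET₀ = 0.55 × 12.7 = 6.9850 mm/d
ETc = Kc × ET₀ = 1.02 × 6.9850 = 7.1247 mm/d
Crop demand D = ETc × 30 d = 7.1247 × 30 = 213.741 mm
Pe = 0.70 × 7.7 = 5.390 mm
D − Pe = 213.741 − 5.390 = 208.351 mm
Volume = 208.351 mm × 55.4 ha × 10 = 115426.5 m³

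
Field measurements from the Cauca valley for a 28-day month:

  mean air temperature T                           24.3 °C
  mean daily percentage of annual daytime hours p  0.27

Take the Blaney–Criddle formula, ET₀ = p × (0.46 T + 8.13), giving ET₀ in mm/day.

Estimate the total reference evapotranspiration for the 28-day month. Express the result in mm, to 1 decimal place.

146.0 mm

ET₀ = 0.27 × (0.46 × 24.3 + 8.13) = 0.27 × 19.308 = 5.2132 mm/d
Monthly total = 5.2132 × 28 = 145.970 mm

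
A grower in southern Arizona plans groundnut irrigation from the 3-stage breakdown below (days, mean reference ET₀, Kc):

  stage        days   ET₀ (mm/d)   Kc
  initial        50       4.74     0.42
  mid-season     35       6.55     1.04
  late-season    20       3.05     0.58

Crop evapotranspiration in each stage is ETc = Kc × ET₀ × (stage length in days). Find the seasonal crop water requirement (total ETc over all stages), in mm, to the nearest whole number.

373 mm

initial: 0.42 × 4.74 × 50 = 99.54 mm
mid-season: 1.04 × 6.55 × 35 = 238.42 mm
late-season: 0.58 × 3.05 × 20 = 35.38 mm
Seasonal total = 373.34 mm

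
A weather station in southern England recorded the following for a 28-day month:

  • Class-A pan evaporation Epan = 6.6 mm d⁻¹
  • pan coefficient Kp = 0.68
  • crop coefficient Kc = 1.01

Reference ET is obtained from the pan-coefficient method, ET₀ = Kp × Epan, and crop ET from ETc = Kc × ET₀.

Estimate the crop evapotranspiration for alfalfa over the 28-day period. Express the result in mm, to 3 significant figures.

127 mm

ET₀ = 0.68 × 6.6 = 4.4880 mm/d
ETc = Kc × ET₀ = 1.01 × 4.4880 = 4.5329 mm/d
Over 28 days: 4.5329 × 28 = 126.921 mm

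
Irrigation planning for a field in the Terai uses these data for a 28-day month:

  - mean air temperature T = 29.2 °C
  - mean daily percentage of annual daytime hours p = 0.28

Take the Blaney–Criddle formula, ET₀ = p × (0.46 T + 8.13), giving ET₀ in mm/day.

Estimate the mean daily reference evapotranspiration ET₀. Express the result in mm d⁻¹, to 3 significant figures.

6.04 mm d⁻¹

ET₀ = 0.28 × (0.46 × 29.2 + 8.13) = 0.28 × 21.562 = 6.0374 mm/d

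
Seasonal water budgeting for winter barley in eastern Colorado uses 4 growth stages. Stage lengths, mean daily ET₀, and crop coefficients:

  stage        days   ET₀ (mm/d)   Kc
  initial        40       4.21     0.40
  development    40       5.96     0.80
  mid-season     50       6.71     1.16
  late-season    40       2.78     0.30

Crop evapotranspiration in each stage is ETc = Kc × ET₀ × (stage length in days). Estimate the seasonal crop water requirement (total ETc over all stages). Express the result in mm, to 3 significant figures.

681 mm

initial: 0.40 × 4.21 × 40 = 67.36 mm
development: 0.80 × 5.96 × 40 = 190.72 mm
mid-season: 1.16 × 6.71 × 50 = 389.18 mm
late-season: 0.30 × 2.78 × 40 = 33.36 mm
Seasonal total = 680.62 mm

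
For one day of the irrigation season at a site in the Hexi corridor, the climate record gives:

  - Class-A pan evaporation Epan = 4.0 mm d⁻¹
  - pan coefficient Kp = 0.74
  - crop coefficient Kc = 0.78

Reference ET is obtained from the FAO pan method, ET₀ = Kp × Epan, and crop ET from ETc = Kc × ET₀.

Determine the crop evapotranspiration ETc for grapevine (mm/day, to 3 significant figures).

2.31 mm/day

ET₀ = 0.74 × 4.0 = 2.9600 mm/d
ETc = Kc × ET₀ = 0.78 × 2.9600 = 2.3088 mm/d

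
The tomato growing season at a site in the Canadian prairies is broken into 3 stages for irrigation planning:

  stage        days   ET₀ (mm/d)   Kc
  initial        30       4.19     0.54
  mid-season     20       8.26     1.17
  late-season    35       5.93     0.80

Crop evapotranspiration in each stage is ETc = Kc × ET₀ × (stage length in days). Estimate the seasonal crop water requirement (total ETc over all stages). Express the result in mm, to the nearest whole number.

427 mm

initial: 0.54 × 4.19 × 30 = 67.88 mm
mid-season: 1.17 × 8.26 × 20 = 193.28 mm
late-season: 0.80 × 5.93 × 35 = 166.04 mm
Seasonal total = 427.20 mm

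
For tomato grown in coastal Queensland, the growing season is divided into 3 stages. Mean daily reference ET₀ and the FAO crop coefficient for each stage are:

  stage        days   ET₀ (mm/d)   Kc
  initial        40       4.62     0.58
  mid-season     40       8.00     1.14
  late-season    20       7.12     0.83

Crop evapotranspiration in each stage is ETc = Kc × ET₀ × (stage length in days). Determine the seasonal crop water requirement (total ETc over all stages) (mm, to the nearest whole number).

590 mm

initial: 0.58 × 4.62 × 40 = 107.18 mm
mid-season: 1.14 × 8.00 × 40 = 364.80 mm
late-season: 0.83 × 7.12 × 20 = 118.19 mm
Seasonal total = 590.17 mm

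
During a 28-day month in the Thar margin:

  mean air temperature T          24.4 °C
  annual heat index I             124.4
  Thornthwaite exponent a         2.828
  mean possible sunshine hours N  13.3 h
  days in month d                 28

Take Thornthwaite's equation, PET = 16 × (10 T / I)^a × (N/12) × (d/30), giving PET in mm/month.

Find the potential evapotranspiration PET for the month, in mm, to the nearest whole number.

111 mm

10T/I = 10 × 24.4 / 124.4 = 1.9614
(10T/I)^a = 1.9614^2.828 = 6.7201
Uncorrected PET = 16 × 6.7201 = 107.522 mm
Correction = (N/12)(d/30) = (13.3/12)(28/30) = 1.0344
PET = 107.522 × 1.0344 = 111.221 mm/month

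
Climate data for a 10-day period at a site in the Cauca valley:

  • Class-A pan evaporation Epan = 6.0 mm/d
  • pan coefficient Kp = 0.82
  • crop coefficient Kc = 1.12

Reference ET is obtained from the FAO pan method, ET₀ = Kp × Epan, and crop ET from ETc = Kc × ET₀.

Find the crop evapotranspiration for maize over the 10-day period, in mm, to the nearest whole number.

ET₀ = 0.82 × 6.0 = 4.9200 mm/d
ETc = Kc × ET₀ = 1.12 × 4.9200 = 5.5104 mm/d
Over 10 days: 5.5104 × 10 = 55.104 mm

55 mm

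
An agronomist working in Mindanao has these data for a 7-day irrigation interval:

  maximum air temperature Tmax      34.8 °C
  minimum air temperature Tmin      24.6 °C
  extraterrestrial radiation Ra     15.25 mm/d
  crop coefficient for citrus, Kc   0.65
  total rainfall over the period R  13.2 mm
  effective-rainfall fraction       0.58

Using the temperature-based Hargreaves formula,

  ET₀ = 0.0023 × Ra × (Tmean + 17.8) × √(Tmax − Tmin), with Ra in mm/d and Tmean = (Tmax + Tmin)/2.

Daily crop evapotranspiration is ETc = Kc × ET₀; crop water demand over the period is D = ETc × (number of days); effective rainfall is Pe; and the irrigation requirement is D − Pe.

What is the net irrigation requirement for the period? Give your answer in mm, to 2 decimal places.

Tmean = (34.8 + 24.6)/2 = 29.70 °C
ET₀ = 0.0023 × 15.25 × (29.70 + 17.8) × √10.2 = 0.0023 × 15.25 × 47.50 × 3.1937 = 5.3209 mm/d
ETc = Kc × ET₀ = 0.65 × 5.3209 = 3.4586 mm/d
Crop demand D = ETc × 7 d = 3.4586 × 7 = 24.210 mm
Pe = 0.58 × 13.2 = 7.656 mm
D − Pe = 24.210 − 7.656 = 16.554 mm

16.55 mm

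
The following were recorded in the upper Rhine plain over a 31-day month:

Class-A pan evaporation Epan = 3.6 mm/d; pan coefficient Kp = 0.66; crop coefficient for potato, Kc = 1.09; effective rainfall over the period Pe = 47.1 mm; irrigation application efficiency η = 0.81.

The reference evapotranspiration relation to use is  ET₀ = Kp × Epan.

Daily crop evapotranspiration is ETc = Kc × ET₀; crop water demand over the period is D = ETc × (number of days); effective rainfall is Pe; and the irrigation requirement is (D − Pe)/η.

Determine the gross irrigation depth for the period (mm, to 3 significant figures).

ET₀ = 0.66 × 3.6 = 2.3760 mm/d
ETc = Kc × ET₀ = 1.09 × 2.3760 = 2.5898 mm/d
Crop demand D = ETc × 31 d = 2.5898 × 31 = 80.284 mm
D − Pe = 80.284 − 47.1 = 33.184 mm
Gross irrigation = 33.184 / 0.81 = 40.968 mm

41.0 mm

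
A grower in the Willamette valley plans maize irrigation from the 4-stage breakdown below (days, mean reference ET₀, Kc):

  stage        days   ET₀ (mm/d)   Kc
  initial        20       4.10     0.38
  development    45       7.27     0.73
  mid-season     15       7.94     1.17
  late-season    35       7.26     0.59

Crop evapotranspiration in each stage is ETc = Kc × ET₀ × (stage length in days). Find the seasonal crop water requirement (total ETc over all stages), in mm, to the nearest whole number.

initial: 0.38 × 4.10 × 20 = 31.16 mm
development: 0.73 × 7.27 × 45 = 238.82 mm
mid-season: 1.17 × 7.94 × 15 = 139.35 mm
late-season: 0.59 × 7.26 × 35 = 149.92 mm
Seasonal total = 559.25 mm

559 mm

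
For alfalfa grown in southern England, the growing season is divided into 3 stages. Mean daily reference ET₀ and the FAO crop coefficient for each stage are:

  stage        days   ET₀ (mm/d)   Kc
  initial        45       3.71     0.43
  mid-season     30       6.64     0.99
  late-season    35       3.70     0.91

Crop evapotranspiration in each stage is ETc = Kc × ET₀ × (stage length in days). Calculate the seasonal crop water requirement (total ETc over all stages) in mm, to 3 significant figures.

387 mm

initial: 0.43 × 3.71 × 45 = 71.79 mm
mid-season: 0.99 × 6.64 × 30 = 197.21 mm
late-season: 0.91 × 3.70 × 35 = 117.85 mm
Seasonal total = 386.85 mm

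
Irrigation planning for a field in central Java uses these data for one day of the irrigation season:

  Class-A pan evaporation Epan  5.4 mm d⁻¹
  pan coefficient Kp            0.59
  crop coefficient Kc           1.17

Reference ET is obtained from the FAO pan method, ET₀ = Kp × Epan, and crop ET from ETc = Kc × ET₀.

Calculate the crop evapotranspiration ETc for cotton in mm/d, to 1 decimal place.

3.7 mm/d

ET₀ = 0.59 × 5.4 = 3.1860 mm/d
ETc = Kc × ET₀ = 1.17 × 3.1860 = 3.7276 mm/d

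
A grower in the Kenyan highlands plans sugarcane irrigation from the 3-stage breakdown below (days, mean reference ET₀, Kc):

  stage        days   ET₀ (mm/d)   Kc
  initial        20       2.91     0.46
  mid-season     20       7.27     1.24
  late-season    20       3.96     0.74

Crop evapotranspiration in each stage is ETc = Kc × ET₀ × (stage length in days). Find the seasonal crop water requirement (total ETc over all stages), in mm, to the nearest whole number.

initial: 0.46 × 2.91 × 20 = 26.77 mm
mid-season: 1.24 × 7.27 × 20 = 180.30 mm
late-season: 0.74 × 3.96 × 20 = 58.61 mm
Seasonal total = 265.68 mm

266 mm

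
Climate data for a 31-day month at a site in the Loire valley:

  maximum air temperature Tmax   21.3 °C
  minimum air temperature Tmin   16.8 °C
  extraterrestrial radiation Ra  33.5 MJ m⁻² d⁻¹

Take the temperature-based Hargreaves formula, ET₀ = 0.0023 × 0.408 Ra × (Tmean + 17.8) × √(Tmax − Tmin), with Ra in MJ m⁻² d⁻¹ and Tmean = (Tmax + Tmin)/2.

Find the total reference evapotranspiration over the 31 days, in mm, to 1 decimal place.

Tmean = (21.3 + 16.8)/2 = 19.05 °C
0.408 Ra = 0.408 × 33.5 = 13.6680 mm/d equivalent
ET₀ = 0.0023 × 13.6680 × (19.05 + 17.8) × √4.5 = 0.0023 × 13.6680 × 36.85 × 2.1213 = 2.4574 mm/d
Over 31 days: 2.4574 × 31 = 76.179 mm

76.2 mm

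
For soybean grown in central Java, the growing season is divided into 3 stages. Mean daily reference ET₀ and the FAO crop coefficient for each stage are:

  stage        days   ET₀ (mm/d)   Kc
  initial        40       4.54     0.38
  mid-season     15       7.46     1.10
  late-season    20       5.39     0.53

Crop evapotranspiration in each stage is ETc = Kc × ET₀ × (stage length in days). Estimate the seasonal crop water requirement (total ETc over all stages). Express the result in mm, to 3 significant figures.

249 mm

initial: 0.38 × 4.54 × 40 = 69.01 mm
mid-season: 1.10 × 7.46 × 15 = 123.09 mm
late-season: 0.53 × 5.39 × 20 = 57.13 mm
Seasonal total = 249.23 mm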